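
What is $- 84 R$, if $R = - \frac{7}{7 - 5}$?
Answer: $294$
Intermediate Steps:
$R = - \frac{7}{2} \approx -3.5$
$- 84 R = \left(-84\right) \left(- \frac{7}{2}\right) = 294$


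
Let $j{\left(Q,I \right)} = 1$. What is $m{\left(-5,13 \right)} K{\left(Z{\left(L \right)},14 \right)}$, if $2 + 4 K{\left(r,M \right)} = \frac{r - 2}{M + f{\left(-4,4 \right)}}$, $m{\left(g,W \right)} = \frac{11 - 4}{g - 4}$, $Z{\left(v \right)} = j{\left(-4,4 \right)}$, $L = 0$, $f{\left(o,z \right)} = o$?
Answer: $\frac{49}{120} \approx 0.40833$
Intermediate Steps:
$Z{\left(v \right)} = 1$
$m{\left(g,W \right)} = \frac{7}{-4 + g}$
$K{\left(r,M \right)} = - \frac{1}{2} + \frac{-2 + r}{4 \left(-4 + M\right)}$ ($K{\left(r,M \right)} = - \frac{1}{2} + \frac{\left(r - 2\right) \frac{1}{M - 4}}{4} = - \frac{1}{2} + \frac{\left(-2 + r\right) \frac{1}{-4 + M}}{4} = - \frac{1}{2} + \frac{\frac{1}{-4 + M} \left(-2 + r\right)}{4} = - \frac{1}{2} + \frac{-2 + r}{4 \left(-4 + M\right)}$)
$m{\left(-5,13 \right)} K{\left(Z{\left(L \right)},14 \right)} = \frac{7}{-4 - 5} \frac{6 + 1 - 28}{4 \left(-4 + 14\right)} = \frac{7}{-9} \frac{6 + 1 - 28}{4 \cdot 10} = 7 \left(- \frac{1}{9}\right) \frac{1}{4} \cdot \frac{1}{10} \left(-21\right) = \left(- \frac{7}{9}\right) \left(- \frac{21}{40}\right) = \frac{49}{120}$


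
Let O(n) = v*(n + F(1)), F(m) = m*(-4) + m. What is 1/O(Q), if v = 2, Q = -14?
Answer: -1/34 ≈ -0.029412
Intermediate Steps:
F(m) = -3*m (F(m) = -4*m + m = -3*m)
O(n) = -6 + 2*n (O(n) = 2*(n - 3*1) = 2*(n - 3) = 2*(-3 + n) = -6 + 2*n)
1/O(Q) = 1/(-6 + 2*(-14)) = 1/(-6 - 28) = 1/(-34) = -1/34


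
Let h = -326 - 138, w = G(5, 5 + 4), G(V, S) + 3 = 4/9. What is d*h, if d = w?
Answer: 10672/9 ≈ 1185.8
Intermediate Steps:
G(V, S) = -23/9 (G(V, S) = -3 + 4/9 = -23/9)
w = -23/9 ≈ -2.5556
d = -23/9 ≈ -2.5556
h = -464
d*h = -23/9*(-464) = 10672/9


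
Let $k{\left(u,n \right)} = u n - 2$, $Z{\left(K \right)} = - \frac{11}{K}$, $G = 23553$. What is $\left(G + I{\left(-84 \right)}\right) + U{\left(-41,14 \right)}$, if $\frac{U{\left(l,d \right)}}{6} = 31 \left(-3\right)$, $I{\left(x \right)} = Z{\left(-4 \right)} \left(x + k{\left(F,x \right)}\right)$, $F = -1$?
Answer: $\frac{45979}{2} \approx 22990.0$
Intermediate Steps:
$k{\left(u,n \right)} = -2 + n u$ ($k{\left(u,n \right)} = n u - 2 = -2 + n u$)
$I{\left(x \right)} = - \frac{11}{2}$ ($I{\left(x \right)} = - \frac{11}{-4} \left(x + \left(-2 + x \left(-1\right)\right)\right) = \left(-11\right) \left(- \frac{1}{4}\right) \left(x - \left(2 + x\right)\right) = \frac{11}{4} \left(-2\right) = - \frac{11}{2}$)
$U{\left(l,d \right)} = -558$ ($U{\left(l,d \right)} = 6 \cdot 31 \left(-3\right) = 6 \left(-93\right) = -558$)
$\left(G + I{\left(-84 \right)}\right) + U{\left(-41,14 \right)} = \left(23553 - \frac{11}{2}\right) - 558 = \frac{47095}{2} - 558 = \frac{45979}{2}$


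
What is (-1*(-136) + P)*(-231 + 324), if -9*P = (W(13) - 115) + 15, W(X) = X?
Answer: 13547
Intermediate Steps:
P = 29/3 (P = -((13 - 115) + 15)/9 = -(-102 + 15)/9 = -1/9*(-87) = 29/3 ≈ 9.6667)
(-1*(-136) + P)*(-231 + 324) = (-1*(-136) + 29/3)*(-231 + 324) = (136 + 29/3)*93 = (437/3)*93 = 13547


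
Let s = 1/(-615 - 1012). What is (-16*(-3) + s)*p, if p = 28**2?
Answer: 61226480/1627 ≈ 37632.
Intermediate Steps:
p = 784
s = -1/1627 (s = 1/(-1627) = -1/1627 ≈ -0.00061463)
(-16*(-3) + s)*p = (-16*(-3) - 1/1627)*784 = (48 - 1/1627)*784 = (78095/1627)*784 = 61226480/1627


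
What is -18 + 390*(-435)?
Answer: -169668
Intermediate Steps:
-18 + 390*(-435) = -18 - 169650 = -169668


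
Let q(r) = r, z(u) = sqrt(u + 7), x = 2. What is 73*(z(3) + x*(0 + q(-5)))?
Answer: -730 + 73*sqrt(10) ≈ -499.15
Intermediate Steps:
z(u) = sqrt(7 + u)
73*(z(3) + x*(0 + q(-5))) = 73*(sqrt(7 + 3) + 2*(0 - 5)) = 73*(sqrt(10) + 2*(-5)) = 73*(sqrt(10) - 10) = 73*(-10 + sqrt(10)) = -730 + 73*sqrt(10)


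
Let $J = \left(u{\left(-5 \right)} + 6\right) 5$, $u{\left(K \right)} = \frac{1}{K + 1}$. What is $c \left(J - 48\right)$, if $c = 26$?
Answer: $- \frac{1001}{2} \approx -500.5$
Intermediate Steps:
$u{\left(K \right)} = \frac{1}{1 + K}$
$J = \frac{115}{4}$ ($J = \left(\frac{1}{1 - 5} + 6\right) 5 = \left(\frac{1}{-4} + 6\right) 5 = \left(- \frac{1}{4} + 6\right) 5 = \frac{23}{4} \cdot 5 = \frac{115}{4} \approx 28.75$)
$c \left(J - 48\right) = 26 \left(\frac{115}{4} - 48\right) = 26 \left(- \frac{77}{4}\right) = - \frac{1001}{2}$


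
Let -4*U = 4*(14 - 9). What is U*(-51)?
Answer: 255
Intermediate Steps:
U = -5 (U = -(14 - 9) = -5 ≈ -5.0000)
U*(-51) = -5*(-51) = 255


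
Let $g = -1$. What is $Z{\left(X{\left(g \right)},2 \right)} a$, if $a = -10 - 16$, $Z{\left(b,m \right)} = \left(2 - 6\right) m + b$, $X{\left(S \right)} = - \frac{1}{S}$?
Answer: $182$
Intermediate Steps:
$Z{\left(b,m \right)} = b - 4 m$ ($Z{\left(b,m \right)} = \left(2 - 6\right) m + b = - 4 m + b = b - 4 m$)
$a = -26$
$Z{\left(X{\left(g \right)},2 \right)} a = \left(- \frac{1}{-1} - 8\right) \left(-26\right) = \left(\left(-1\right) \left(-1\right) - 8\right) \left(-26\right) = \left(1 - 8\right) \left(-26\right) = \left(-7\right) \left(-26\right) = 182$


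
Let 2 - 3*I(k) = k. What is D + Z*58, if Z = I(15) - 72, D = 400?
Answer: -12082/3 ≈ -4027.3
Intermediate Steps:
I(k) = 2/3 - k/3
Z = -229/3 (Z = (2/3 - 1/3*15) - 72 = (2/3 - 5) - 72 = -13/3 - 72 = -229/3 ≈ -76.333)
D + Z*58 = 400 - 229/3*58 = 400 - 13282/3 = -12082/3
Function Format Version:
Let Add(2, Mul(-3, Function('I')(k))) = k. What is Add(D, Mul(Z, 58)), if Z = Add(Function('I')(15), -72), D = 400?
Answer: Rational(-12082, 3) ≈ -4027.3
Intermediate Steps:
Function('I')(k) = Add(Rational(2, 3), Mul(Rational(-1, 3), k))
Z = Rational(-229, 3) (Z = Add(Add(Rational(2, 3), Mul(Rational(-1, 3), 15)), -72) = Add(Add(Rational(2, 3), -5), -72) = Add(Rational(-13, 3), -72) = Rational(-229, 3) ≈ -76.333)
Add(D, Mul(Z, 58)) = Add(400, Mul(Rational(-229, 3), 58)) = Add(400, Rational(-13282, 3)) = Rational(-12082, 3)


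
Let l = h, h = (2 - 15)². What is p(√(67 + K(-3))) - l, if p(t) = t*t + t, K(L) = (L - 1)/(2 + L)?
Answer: -98 + √71 ≈ -89.574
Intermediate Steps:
K(L) = (-1 + L)/(2 + L)
h = 169 (h = (-13)² = 169)
p(t) = t + t² (p(t) = t² + t = t + t²)
l = 169
p(√(67 + K(-3))) - l = √(67 + (-1 - 3)/(2 - 3))*(1 + √(67 + (-1 - 3)/(2 - 3))) - 1*169 = √(67 - 4/(-1))*(1 + √(67 - 4/(-1))) - 169 = √(67 - 1*(-4))*(1 + √(67 - 1*(-4))) - 169 = √(67 + 4)*(1 + √(67 + 4)) - 169 = √71*(1 + √71) - 169 = -169 + √71*(1 + √71)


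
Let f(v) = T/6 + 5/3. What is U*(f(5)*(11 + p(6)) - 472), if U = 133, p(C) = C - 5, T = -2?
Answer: -60648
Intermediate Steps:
p(C) = -5 + C
f(v) = 4/3 (f(v) = -2/6 + 5/3 = -2*⅙ + 5*(⅓) = -⅓ + 5/3 = 4/3)
U*(f(5)*(11 + p(6)) - 472) = 133*(4*(11 + (-5 + 6))/3 - 472) = 133*(4*(11 + 1)/3 - 472) = 133*((4/3)*12 - 472) = 133*(16 - 472) = 133*(-456) = -60648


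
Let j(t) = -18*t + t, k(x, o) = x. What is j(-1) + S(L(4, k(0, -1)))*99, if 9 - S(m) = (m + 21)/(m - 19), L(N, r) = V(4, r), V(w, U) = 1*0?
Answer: 19331/19 ≈ 1017.4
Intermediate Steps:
V(w, U) = 0
j(t) = -17*t
L(N, r) = 0
S(m) = 9 - (21 + m)/(-19 + m) (S(m) = 9 - (m + 21)/(m - 19) = 9 - (21 + m)/(-19 + m))
j(-1) + S(L(4, k(0, -1)))*99 = -17*(-1) + (8*(-24 + 0)/(-19 + 0))*99 = 17 + (8*(-24)/(-19))*99 = 17 + (8*(-1/19)*(-24))*99 = 17 + (192/19)*99 = 17 + 19008/19 = 19331/19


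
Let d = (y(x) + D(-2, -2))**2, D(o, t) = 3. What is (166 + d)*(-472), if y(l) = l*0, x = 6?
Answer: -82600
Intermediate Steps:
y(l) = 0
d = 9 (d = (0 + 3)**2 = 3**2 = 9)
(166 + d)*(-472) = (166 + 9)*(-472) = 175*(-472) = -82600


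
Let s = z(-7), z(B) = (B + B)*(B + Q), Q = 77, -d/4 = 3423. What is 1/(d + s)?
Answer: -1/14672 ≈ -6.8157e-5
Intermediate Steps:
d = -13692 (d = -4*3423 = -13692)
z(B) = 2*B*(77 + B) (z(B) = (B + B)*(B + 77) = (2*B)*(77 + B) = 2*B*(77 + B))
s = -980 (s = 2*(-7)*(77 - 7) = 2*(-7)*70 = -980)
1/(d + s) = 1/(-13692 - 980) = 1/(-14672) = -1/14672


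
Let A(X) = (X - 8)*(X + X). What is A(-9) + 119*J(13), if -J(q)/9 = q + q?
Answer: -27540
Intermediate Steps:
A(X) = 2*X*(-8 + X) (A(X) = (-8 + X)*(2*X) = 2*X*(-8 + X))
J(q) = -18*q (J(q) = -9*(q + q) = -18*q)
A(-9) + 119*J(13) = 2*(-9)*(-8 - 9) + 119*(-18*13) = 2*(-9)*(-17) + 119*(-234) = 306 - 27846 = -27540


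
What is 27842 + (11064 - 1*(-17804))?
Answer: 56710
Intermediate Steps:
27842 + (11064 - 1*(-17804)) = 27842 + (11064 + 17804) = 27842 + 28868 = 56710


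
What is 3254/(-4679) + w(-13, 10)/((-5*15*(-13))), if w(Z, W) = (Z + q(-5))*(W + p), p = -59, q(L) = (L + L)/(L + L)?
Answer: -140466/1520675 ≈ -0.092371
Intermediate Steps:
q(L) = 1 (q(L) = (2*L)/((2*L)) = (2*L)*(1/(2*L)) = 1)
w(Z, W) = (1 + Z)*(-59 + W) (w(Z, W) = (Z + 1)*(W - 59) = (1 + Z)*(-59 + W))
3254/(-4679) + w(-13, 10)/((-5*15*(-13))) = 3254/(-4679) + (-59 + 10 - 59*(-13) + 10*(-13))/((-5*15*(-13))) = 3254*(-1/4679) + (-59 + 10 + 767 - 130)/((-75*(-13))) = -3254/4679 + 588/975 = -3254/4679 + 588*(1/975) = -3254/4679 + 196/325 = -140466/1520675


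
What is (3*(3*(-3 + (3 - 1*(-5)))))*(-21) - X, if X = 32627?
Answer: -33572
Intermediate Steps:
(3*(3*(-3 + (3 - 1*(-5)))))*(-21) - X = (3*(3*(-3 + (3 - 1*(-5)))))*(-21) - 1*32627 = (3*(3*(-3 + (3 + 5))))*(-21) - 32627 = (3*(3*(-3 + 8)))*(-21) - 32627 = (3*(3*5))*(-21) - 32627 = (3*15)*(-21) - 32627 = 45*(-21) - 32627 = -945 - 32627 = -33572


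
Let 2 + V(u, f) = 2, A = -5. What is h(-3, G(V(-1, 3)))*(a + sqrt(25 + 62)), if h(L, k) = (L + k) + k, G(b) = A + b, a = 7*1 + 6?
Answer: -169 - 13*sqrt(87) ≈ -290.26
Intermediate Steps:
a = 13 (a = 7 + 6 = 13)
V(u, f) = 0 (V(u, f) = -2 + 2 = 0)
G(b) = -5 + b
h(L, k) = L + 2*k
h(-3, G(V(-1, 3)))*(a + sqrt(25 + 62)) = (-3 + 2*(-5 + 0))*(13 + sqrt(25 + 62)) = (-3 + 2*(-5))*(13 + sqrt(87)) = (-3 - 10)*(13 + sqrt(87)) = -13*(13 + sqrt(87)) = -169 - 13*sqrt(87)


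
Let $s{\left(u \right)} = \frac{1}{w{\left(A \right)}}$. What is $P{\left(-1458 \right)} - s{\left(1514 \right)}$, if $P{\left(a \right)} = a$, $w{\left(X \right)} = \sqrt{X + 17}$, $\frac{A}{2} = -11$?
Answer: $-1458 + \frac{i \sqrt{5}}{5} \approx -1458.0 + 0.44721 i$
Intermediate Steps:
$A = -22$ ($A = 2 \left(-11\right) = -22$)
$w{\left(X \right)} = \sqrt{17 + X}$
$s{\left(u \right)} = - \frac{i \sqrt{5}}{5}$ ($s{\left(u \right)} = \frac{1}{\sqrt{17 - 22}} = \frac{1}{\sqrt{-5}} = \frac{1}{i \sqrt{5}} = - \frac{i \sqrt{5}}{5}$)
$P{\left(-1458 \right)} - s{\left(1514 \right)} = -1458 - - \frac{i \sqrt{5}}{5} = -1458 + \frac{i \sqrt{5}}{5}$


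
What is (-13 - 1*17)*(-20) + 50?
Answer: 650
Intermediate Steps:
(-13 - 1*17)*(-20) + 50 = (-13 - 17)*(-20) + 50 = -30*(-20) + 50 = 600 + 50 = 650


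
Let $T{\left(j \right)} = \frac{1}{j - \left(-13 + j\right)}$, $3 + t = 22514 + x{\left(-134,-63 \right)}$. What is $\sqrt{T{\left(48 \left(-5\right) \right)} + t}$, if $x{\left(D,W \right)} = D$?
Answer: $\frac{\sqrt{3781726}}{13} \approx 149.59$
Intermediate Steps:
$t = 22377$ ($t = -3 + \left(22514 - 134\right) = -3 + 22380 = 22377$)
$T{\left(j \right)} = \frac{1}{13}$
$\sqrt{T{\left(48 \left(-5\right) \right)} + t} = \sqrt{\frac{1}{13} + 22377} = \sqrt{\frac{290902}{13}} = \frac{\sqrt{3781726}}{13}$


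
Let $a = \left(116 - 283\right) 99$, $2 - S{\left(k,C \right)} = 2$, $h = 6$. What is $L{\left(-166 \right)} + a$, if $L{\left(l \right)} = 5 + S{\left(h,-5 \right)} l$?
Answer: $-16528$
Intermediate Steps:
$S{\left(k,C \right)} = 0$ ($S{\left(k,C \right)} = 2 - 2 = 0$)
$L{\left(l \right)} = 5$ ($L{\left(l \right)} = 5 + 0 l = 5 + 0 = 5$)
$a = -16533$ ($a = \left(-167\right) 99 = -16533$)
$L{\left(-166 \right)} + a = 5 - 16533 = -16528$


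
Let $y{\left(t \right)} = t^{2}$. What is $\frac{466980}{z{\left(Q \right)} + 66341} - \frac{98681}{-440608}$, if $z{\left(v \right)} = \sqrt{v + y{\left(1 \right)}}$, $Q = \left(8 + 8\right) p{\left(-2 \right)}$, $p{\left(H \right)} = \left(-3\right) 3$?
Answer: $\frac{7621379017683}{1049335710304} - \frac{38915 i \sqrt{143}}{366760702} \approx 7.2631 - 0.0012688 i$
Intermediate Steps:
$p{\left(H \right)} = -9$
$Q = -144$ ($Q = \left(8 + 8\right) \left(-9\right) = 16 \left(-9\right) = -144$)
$z{\left(v \right)} = \sqrt{1 + v}$ ($z{\left(v \right)} = \sqrt{v + 1^{2}} = \sqrt{v + 1} = \sqrt{1 + v}$)
$\frac{466980}{z{\left(Q \right)} + 66341} - \frac{98681}{-440608} = \frac{466980}{\sqrt{1 - 144} + 66341} - \frac{98681}{-440608} = \frac{466980}{\sqrt{-143} + 66341} - - \frac{98681}{440608} = \frac{466980}{i \sqrt{143} + 66341} + \frac{98681}{440608} = \frac{466980}{66341 + i \sqrt{143}} + \frac{98681}{440608} = \frac{98681}{440608} + \frac{466980}{66341 + i \sqrt{143}}$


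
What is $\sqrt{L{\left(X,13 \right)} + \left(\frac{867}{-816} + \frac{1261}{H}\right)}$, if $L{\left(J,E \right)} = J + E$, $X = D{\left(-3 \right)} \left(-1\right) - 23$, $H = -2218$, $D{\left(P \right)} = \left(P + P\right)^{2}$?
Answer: $\frac{i \sqrt{937287985}}{4436} \approx 6.9015 i$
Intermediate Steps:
$D{\left(P \right)} = 4 P^{2}$ ($D{\left(P \right)} = \left(2 P\right)^{2} = 4 P^{2}$)
$X = -59$ ($X = 4 \left(-3\right)^{2} \left(-1\right) - 23 = 4 \cdot 9 \left(-1\right) - 23 = 36 \left(-1\right) - 23 = -36 - 23 = -59$)
$L{\left(J,E \right)} = E + J$
$\sqrt{L{\left(X,13 \right)} + \left(\frac{867}{-816} + \frac{1261}{H}\right)} = \sqrt{\left(13 - 59\right) + \left(\frac{867}{-816} + \frac{1261}{-2218}\right)} = \sqrt{-46 + \left(867 \left(- \frac{1}{816}\right) + 1261 \left(- \frac{1}{2218}\right)\right)} = \sqrt{-46 - \frac{28941}{17744}} = \sqrt{- \frac{845165}{17744}} = \frac{i \sqrt{937287985}}{4436}$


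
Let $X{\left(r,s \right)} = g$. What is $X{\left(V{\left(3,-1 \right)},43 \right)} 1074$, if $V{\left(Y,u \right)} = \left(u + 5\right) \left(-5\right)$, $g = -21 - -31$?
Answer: $10740$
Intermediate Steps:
$g = 10$ ($g = -21 + 31 = 10$)
$V{\left(Y,u \right)} = -25 - 5 u$ ($V{\left(Y,u \right)} = \left(5 + u\right) \left(-5\right) = -25 - 5 u$)
$X{\left(r,s \right)} = 10$
$X{\left(V{\left(3,-1 \right)},43 \right)} 1074 = 10 \cdot 1074 = 10740$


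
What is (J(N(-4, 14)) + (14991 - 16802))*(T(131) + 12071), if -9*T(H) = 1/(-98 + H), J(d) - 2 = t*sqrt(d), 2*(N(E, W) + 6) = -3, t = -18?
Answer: -240200762/11 - 3585086*I*sqrt(30)/33 ≈ -2.1836e+7 - 5.9504e+5*I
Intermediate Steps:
N(E, W) = -15/2 (N(E, W) = -6 + (1/2)*(-3) = -6 - 3/2 = -15/2)
J(d) = 2 - 18*sqrt(d)
T(H) = -1/(9*(-98 + H))
(J(N(-4, 14)) + (14991 - 16802))*(T(131) + 12071) = ((2 - 9*I*sqrt(30)) + (14991 - 16802))*(-1/(-882 + 9*131) + 12071) = ((2 - 9*I*sqrt(30)) - 1811)*(-1/(-882 + 1179) + 12071) = ((2 - 9*I*sqrt(30)) - 1811)*(-1/297 + 12071) = (-1809 - 9*I*sqrt(30))*(-1*1/297 + 12071) = (-1809 - 9*I*sqrt(30))*(-1/297 + 12071) = (-1809 - 9*I*sqrt(30))*(3585086/297) = -240200762/11 - 3585086*I*sqrt(30)/33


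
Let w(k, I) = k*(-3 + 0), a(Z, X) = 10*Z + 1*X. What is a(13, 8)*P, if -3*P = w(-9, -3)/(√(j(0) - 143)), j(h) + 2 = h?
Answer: 1242*I*√145/145 ≈ 103.14*I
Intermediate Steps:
j(h) = -2 + h
a(Z, X) = X + 10*Z (a(Z, X) = 10*Z + X = X + 10*Z)
w(k, I) = -3*k (w(k, I) = k*(-3) = -3*k)
P = 9*I*√145/145 (P = -(-3*(-9))/(3*(√((-2 + 0) - 143))) = -9/(√(-2 - 143)) = -9/(√(-145)) = -9/(I*√145) = -9*(-I*√145/145) = -(-9)*I*√145/145 = 9*I*√145/145 ≈ 0.74741*I)
a(13, 8)*P = (8 + 10*13)*(9*I*√145/145) = (8 + 130)*(9*I*√145/145) = 138*(9*I*√145/145) = 1242*I*√145/145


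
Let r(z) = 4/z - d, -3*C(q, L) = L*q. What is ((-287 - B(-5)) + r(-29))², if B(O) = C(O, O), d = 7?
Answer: 618268225/7569 ≈ 81684.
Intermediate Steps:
C(q, L) = -L*q/3
B(O) = -O²/3 (B(O) = -O*O/3 = -O²/3)
r(z) = -7 + 4/z (r(z) = 4/z - 1*7 = 4/z - 7 = -7 + 4/z)
((-287 - B(-5)) + r(-29))² = ((-287 - (-1)*(-5)²/3) + (-7 + 4/(-29)))² = ((-287 - (-1)*25/3) + (-7 + 4*(-1/29)))² = ((-287 - 1*(-25/3)) + (-7 - 4/29))² = ((-287 + 25/3) - 207/29)² = (-836/3 - 207/29)² = (-24865/87)² = 618268225/7569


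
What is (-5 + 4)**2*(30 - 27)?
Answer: 3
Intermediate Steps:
(-5 + 4)**2*(30 - 27) = (-1)**2*3 = 1*3 = 3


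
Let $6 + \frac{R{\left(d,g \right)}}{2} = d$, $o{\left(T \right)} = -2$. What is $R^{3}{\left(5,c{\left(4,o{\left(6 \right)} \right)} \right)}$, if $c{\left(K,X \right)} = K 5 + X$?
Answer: $-8$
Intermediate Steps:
$c{\left(K,X \right)} = X + 5 K$ ($c{\left(K,X \right)} = 5 K + X = X + 5 K$)
$R{\left(d,g \right)} = -12 + 2 d$
$R^{3}{\left(5,c{\left(4,o{\left(6 \right)} \right)} \right)} = \left(-12 + 2 \cdot 5\right)^{3} = \left(-12 + 10\right)^{3} = \left(-2\right)^{3} = -8$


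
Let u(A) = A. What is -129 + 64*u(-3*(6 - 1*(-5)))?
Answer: -2241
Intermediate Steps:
-129 + 64*u(-3*(6 - 1*(-5))) = -129 + 64*(-3*(6 - 1*(-5))) = -129 + 64*(-3*(6 + 5)) = -129 + 64*(-3*11) = -129 + 64*(-33) = -129 - 2112 = -2241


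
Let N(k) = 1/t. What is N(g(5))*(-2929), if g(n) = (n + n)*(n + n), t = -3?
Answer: 2929/3 ≈ 976.33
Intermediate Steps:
g(n) = 4*n**2 (g(n) = (2*n)*(2*n) = 4*n**2)
N(k) = -1/3 (N(k) = 1/(-3) = -1/3)
N(g(5))*(-2929) = -1/3*(-2929) = 2929/3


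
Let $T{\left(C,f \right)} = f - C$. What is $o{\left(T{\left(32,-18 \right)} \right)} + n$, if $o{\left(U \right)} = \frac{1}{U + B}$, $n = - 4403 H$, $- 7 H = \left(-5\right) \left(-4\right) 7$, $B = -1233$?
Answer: $\frac{112980979}{1283} \approx 88060.0$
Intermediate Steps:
$H = -20$ ($H = - \frac{\left(-5\right) \left(-4\right) 7}{7} = - \frac{20 \cdot 7}{7} = \left(- \frac{1}{7}\right) 140 = -20$)
$n = 88060$ ($n = \left(-4403\right) \left(-20\right) = 88060$)
$o{\left(U \right)} = \frac{1}{-1233 + U}$ ($o{\left(U \right)} = \frac{1}{U - 1233} = \frac{1}{-1233 + U}$)
$o{\left(T{\left(32,-18 \right)} \right)} + n = \frac{1}{-1233 - 50} + 88060 = \frac{1}{-1283} + 88060 = - \frac{1}{1283} + 88060 = \frac{112980979}{1283}$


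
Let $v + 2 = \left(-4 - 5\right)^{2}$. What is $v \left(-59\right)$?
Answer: $-4661$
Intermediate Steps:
$v = 79$ ($v = -2 + \left(-4 - 5\right)^{2} = -2 + \left(-9\right)^{2} = -2 + 81 = 79$)
$v \left(-59\right) = 79 \left(-59\right) = -4661$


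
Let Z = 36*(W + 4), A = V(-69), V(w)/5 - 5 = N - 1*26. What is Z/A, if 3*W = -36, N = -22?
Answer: 288/215 ≈ 1.3395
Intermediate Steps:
W = -12 (W = (1/3)*(-36) = -12)
V(w) = -215 (V(w) = 25 + 5*(-22 - 1*26) = 25 + 5*(-22 - 26) = 25 + 5*(-48) = 25 - 240 = -215)
A = -215
Z = -288 (Z = 36*(-12 + 4) = 36*(-8) = -288)
Z/A = -288/(-215) = -288*(-1/215) = 288/215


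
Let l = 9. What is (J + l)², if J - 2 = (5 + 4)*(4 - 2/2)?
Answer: 1444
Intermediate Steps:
J = 29 (J = 2 + (5 + 4)*(4 - 2/2) = 2 + 9*(4 - 2*½) = 2 + 9*(4 - 1) = 2 + 9*3 = 2 + 27 = 29)
(J + l)² = (29 + 9)² = 38² = 1444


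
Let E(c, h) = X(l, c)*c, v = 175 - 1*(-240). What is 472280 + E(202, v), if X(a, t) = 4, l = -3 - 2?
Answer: 473088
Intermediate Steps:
l = -5
v = 415 (v = 175 + 240 = 415)
E(c, h) = 4*c
472280 + E(202, v) = 472280 + 4*202 = 472280 + 808 = 473088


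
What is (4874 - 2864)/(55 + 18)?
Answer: 2010/73 ≈ 27.534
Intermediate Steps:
(4874 - 2864)/(55 + 18) = 2010/73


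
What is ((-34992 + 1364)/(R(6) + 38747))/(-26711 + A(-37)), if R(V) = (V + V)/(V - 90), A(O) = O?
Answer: 58849/1813701636 ≈ 3.2447e-5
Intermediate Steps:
R(V) = 2*V/(-90 + V) (R(V) = (2*V)/(-90 + V) = 2*V/(-90 + V))
((-34992 + 1364)/(R(6) + 38747))/(-26711 + A(-37)) = ((-34992 + 1364)/(2*6/(-90 + 6) + 38747))/(-26711 - 37) = -33628/(2*6/(-84) + 38747)/(-26748) = -33628/(2*6*(-1/84) + 38747)*(-1/26748) = -33628/(-⅐ + 38747)*(-1/26748) = -33628/271228/7*(-1/26748) = -33628*7/271228*(-1/26748) = -58849/67807*(-1/26748) = 58849/1813701636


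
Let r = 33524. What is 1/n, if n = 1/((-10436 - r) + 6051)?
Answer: -37909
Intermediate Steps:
n = -1/37909 (n = 1/((-10436 - 1*33524) + 6051) = 1/((-10436 - 33524) + 6051) = 1/(-43960 + 6051) = 1/(-37909) = -1/37909 ≈ -2.6379e-5)
1/n = 1/(-1/37909) = -37909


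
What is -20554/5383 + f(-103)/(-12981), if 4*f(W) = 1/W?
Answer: -109926321905/28789209876 ≈ -3.8183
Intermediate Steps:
f(W) = 1/(4*W)
-20554/5383 + f(-103)/(-12981) = -20554/5383 + ((1/4)/(-103))/(-12981) = -20554*1/5383 + ((1/4)*(-1/103))*(-1/12981) = -20554/5383 - 1/412*(-1/12981) = -20554/5383 + 1/5348172 = -109926321905/28789209876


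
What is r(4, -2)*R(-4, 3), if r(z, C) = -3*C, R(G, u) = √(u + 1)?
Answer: 12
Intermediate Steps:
R(G, u) = √(1 + u)
r(4, -2)*R(-4, 3) = (-3*(-2))*√(1 + 3) = 6*√4 = 6*2 = 12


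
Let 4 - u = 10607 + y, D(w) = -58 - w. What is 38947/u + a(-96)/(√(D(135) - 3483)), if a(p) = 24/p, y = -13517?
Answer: 38947/2914 + I*√919/7352 ≈ 13.365 + 0.0041234*I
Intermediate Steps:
u = 2914 (u = 4 - (10607 - 13517) = 4 - 1*(-2910) = 4 + 2910 = 2914)
38947/u + a(-96)/(√(D(135) - 3483)) = 38947/2914 + (24/(-96))/(√((-58 - 1*135) - 3483)) = 38947*(1/2914) + (24*(-1/96))/(√((-58 - 135) - 3483)) = 38947/2914 - 1/(4*√(-193 - 3483)) = 38947/2914 - (-I*√919/1838)/4 = 38947/2914 - (-1)*I*√919/7352 = 38947/2914 + I*√919/7352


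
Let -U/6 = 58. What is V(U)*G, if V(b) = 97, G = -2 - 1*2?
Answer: -388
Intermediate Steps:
G = -4 (G = -2 - 2 = -4)
U = -348 (U = -6*58 = -348)
V(U)*G = 97*(-4) = -388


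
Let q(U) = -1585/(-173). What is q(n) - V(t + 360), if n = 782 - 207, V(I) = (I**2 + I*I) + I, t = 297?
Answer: -149462630/173 ≈ -8.6395e+5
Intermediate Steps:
V(I) = I + 2*I**2 (V(I) = (I**2 + I**2) + I = 2*I**2 + I = I + 2*I**2)
n = 575
q(U) = 1585/173 (q(U) = -1585*(-1/173) = 1585/173)
q(n) - V(t + 360) = 1585/173 - (297 + 360)*(1 + 2*(297 + 360)) = 1585/173 - 657*(1 + 2*657) = 1585/173 - 657*(1 + 1314) = 1585/173 - 657*1315 = 1585/173 - 1*863955 = 1585/173 - 863955 = -149462630/173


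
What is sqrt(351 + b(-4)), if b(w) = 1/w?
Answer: sqrt(1403)/2 ≈ 18.728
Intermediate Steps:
sqrt(351 + b(-4)) = sqrt(351 + 1/(-4)) = sqrt(351 - 1/4) = sqrt(1403/4) = sqrt(1403)/2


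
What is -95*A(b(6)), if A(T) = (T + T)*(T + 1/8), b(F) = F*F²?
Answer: -8869770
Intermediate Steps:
b(F) = F³
A(T) = 2*T*(⅛ + T) (A(T) = (2*T)*(T + ⅛) = (2*T)*(⅛ + T) = 2*T*(⅛ + T))
-95*A(b(6)) = -95*6³*(1 + 8*6³)/4 = -95*216*(1 + 8*216)/4 = -95*216*(1 + 1728)/4 = -95*216*1729/4 = -95*93366 = -8869770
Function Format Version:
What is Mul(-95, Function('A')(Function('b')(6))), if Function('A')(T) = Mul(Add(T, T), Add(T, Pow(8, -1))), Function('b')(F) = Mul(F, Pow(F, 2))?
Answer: -8869770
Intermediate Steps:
Function('b')(F) = Pow(F, 3)
Function('A')(T) = Mul(2, T, Add(Rational(1, 8), T)) (Function('A')(T) = Mul(Mul(2, T), Add(T, Rational(1, 8))) = Mul(Mul(2, T), Add(Rational(1, 8), T)) = Mul(2, T, Add(Rational(1, 8), T)))
Mul(-95, Function('A')(Function('b')(6))) = Mul(-95, Mul(Rational(1, 4), Pow(6, 3), Add(1, Mul(8, Pow(6, 3))))) = Mul(-95, Mul(Rational(1, 4), 216, Add(1, Mul(8, 216)))) = Mul(-95, Mul(Rational(1, 4), 216, Add(1, 1728))) = Mul(-95, Mul(Rational(1, 4), 216, 1729)) = Mul(-95, 93366) = -8869770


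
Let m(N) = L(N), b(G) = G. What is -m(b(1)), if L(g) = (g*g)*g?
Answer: -1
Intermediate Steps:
L(g) = g³ (L(g) = g²*g = g³)
m(N) = N³
-m(b(1)) = -1*1³ = -1*1 = -1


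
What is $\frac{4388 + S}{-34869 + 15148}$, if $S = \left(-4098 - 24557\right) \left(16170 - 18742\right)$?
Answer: $- \frac{73705048}{19721} \approx -3737.4$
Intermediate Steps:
$S = 73700660$ ($S = \left(-28655\right) \left(-2572\right) = 73700660$)
$\frac{4388 + S}{-34869 + 15148} = \frac{4388 + 73700660}{-34869 + 15148} = \frac{73705048}{-19721} = 73705048 \left(- \frac{1}{19721}\right) = - \frac{73705048}{19721}$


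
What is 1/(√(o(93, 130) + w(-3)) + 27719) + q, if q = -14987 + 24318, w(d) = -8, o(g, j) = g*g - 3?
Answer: 7169327595632/768334323 - √8638/768334323 ≈ 9331.0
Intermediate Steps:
o(g, j) = -3 + g² (o(g, j) = g² - 3 = -3 + g²)
q = 9331
1/(√(o(93, 130) + w(-3)) + 27719) + q = 1/(√((-3 + 93²) - 8) + 27719) + 9331 = 1/(√((-3 + 8649) - 8) + 27719) + 9331 = 1/(√(8646 - 8) + 27719) + 9331 = 1/(√8638 + 27719) + 9331 = 1/(27719 + √8638) + 9331 = 9331 + 1/(27719 + √8638)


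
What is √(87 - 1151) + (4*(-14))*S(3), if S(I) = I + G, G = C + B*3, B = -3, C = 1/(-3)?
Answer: 1064/3 + 2*I*√266 ≈ 354.67 + 32.619*I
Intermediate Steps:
C = -⅓ ≈ -0.33333
G = -28/3 (G = -⅓ - 3*3 = -⅓ - 9 = -28/3 ≈ -9.3333)
S(I) = -28/3 + I (S(I) = I - 28/3 = -28/3 + I)
√(87 - 1151) + (4*(-14))*S(3) = √(87 - 1151) + (4*(-14))*(-28/3 + 3) = √(-1064) - 56*(-19/3) = 2*I*√266 + 1064/3 = 1064/3 + 2*I*√266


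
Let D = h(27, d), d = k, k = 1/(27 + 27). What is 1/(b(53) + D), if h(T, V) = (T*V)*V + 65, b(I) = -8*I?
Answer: -108/38771 ≈ -0.0027856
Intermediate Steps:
k = 1/54 ≈ 0.018519
d = 1/54 ≈ 0.018519
h(T, V) = 65 + T*V² (h(T, V) = T*V² + 65 = 65 + T*V²)
D = 7021/108 (D = 65 + 27*(1/54)² = 65 + 27*(1/2916) = 65 + 1/108 = 7021/108 ≈ 65.009)
1/(b(53) + D) = 1/(-8*53 + 7021/108) = 1/(-424 + 7021/108) = 1/(-38771/108) = -108/38771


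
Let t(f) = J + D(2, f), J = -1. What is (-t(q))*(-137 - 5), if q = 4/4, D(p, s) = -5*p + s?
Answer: -1420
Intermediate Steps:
D(p, s) = s - 5*p
q = 1 (q = 4*(¼) = 1)
t(f) = -11 + f (t(f) = -1 + (f - 5*2) = -1 + (f - 10) = -1 + (-10 + f) = -11 + f)
(-t(q))*(-137 - 5) = (-(-11 + 1))*(-137 - 5) = -1*(-10)*(-142) = 10*(-142) = -1420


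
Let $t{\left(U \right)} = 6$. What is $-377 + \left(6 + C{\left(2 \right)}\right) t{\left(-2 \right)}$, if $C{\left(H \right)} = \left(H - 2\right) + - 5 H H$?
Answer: $-461$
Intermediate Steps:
$C{\left(H \right)} = -2 + H - 5 H^{2}$ ($C{\left(H \right)} = \left(-2 + H\right) - 5 H^{2} = -2 + H - 5 H^{2}$)
$-377 + \left(6 + C{\left(2 \right)}\right) t{\left(-2 \right)} = -377 + \left(6 - 20\right) 6 = -377 - 84 = -461$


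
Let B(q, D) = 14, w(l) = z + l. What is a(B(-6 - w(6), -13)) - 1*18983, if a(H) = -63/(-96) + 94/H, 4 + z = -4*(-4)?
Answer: -4250541/224 ≈ -18976.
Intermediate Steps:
z = 12 (z = -4 - 4*(-4) = -4 + 16 = 12)
w(l) = 12 + l
a(H) = 21/32 + 94/H (a(H) = -63*(-1/96) + 94/H = 21/32 + 94/H)
a(B(-6 - w(6), -13)) - 1*18983 = (21/32 + 94/14) - 1*18983 = (21/32 + 94*(1/14)) - 18983 = (21/32 + 47/7) - 18983 = 1651/224 - 18983 = -4250541/224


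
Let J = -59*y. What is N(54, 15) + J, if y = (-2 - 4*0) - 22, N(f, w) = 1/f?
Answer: 76465/54 ≈ 1416.0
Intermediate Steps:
y = -24 (y = (-2 + 0) - 22 = -2 - 22 = -24)
J = 1416 (J = -59*(-24) = 1416)
N(54, 15) + J = 1/54 + 1416 = 76465/54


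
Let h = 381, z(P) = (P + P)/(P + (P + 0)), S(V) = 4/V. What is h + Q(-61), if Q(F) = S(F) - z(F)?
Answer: 23176/61 ≈ 379.93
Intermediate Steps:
z(P) = 1 (z(P) = (2*P)/(P + P) = (2*P)/((2*P)) = (2*P)*(1/(2*P)) = 1)
Q(F) = -1 + 4/F (Q(F) = 4/F - 1*1 = 4/F - 1 = -1 + 4/F)
h + Q(-61) = 381 + (4 - 1*(-61))/(-61) = 381 - (4 + 61)/61 = 381 - 1/61*65 = 381 - 65/61 = 23176/61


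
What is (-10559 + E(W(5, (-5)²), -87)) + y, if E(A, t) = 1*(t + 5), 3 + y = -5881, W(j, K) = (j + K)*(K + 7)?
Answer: -16525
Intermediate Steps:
W(j, K) = (7 + K)*(K + j) (W(j, K) = (K + j)*(7 + K) = (7 + K)*(K + j))
y = -5884 (y = -3 - 5881 = -5884)
E(A, t) = 5 + t (E(A, t) = 1*(5 + t) = 5 + t)
(-10559 + E(W(5, (-5)²), -87)) + y = (-10559 + (5 - 87)) - 5884 = (-10559 - 82) - 5884 = -10641 - 5884 = -16525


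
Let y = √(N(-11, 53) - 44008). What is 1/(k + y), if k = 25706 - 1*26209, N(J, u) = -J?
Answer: -503/297006 - I*√43997/297006 ≈ -0.0016936 - 0.00070623*I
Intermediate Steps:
y = I*√43997 (y = √(-1*(-11) - 44008) = √(11 - 44008) = √(-43997) = I*√43997 ≈ 209.75*I)
k = -503 (k = 25706 - 26209 = -503)
1/(k + y) = 1/(-503 + I*√43997)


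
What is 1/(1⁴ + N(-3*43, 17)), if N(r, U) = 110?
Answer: 1/111 ≈ 0.0090090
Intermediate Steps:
1/(1⁴ + N(-3*43, 17)) = 1/(1⁴ + 110) = 1/(1 + 110) = 1/111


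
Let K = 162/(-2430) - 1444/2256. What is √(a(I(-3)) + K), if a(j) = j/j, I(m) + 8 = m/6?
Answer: √583035/1410 ≈ 0.54154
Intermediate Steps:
I(m) = -8 + m/6
K = -1993/2820 (K = 162*(-1/2430) - 1444*1/2256 = -1/15 - 361/564 = -1993/2820 ≈ -0.70674)
a(j) = 1
√(a(I(-3)) + K) = √(1 - 1993/2820) = √(827/2820) = √583035/1410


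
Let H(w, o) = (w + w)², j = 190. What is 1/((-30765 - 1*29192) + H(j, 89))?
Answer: 1/84443 ≈ 1.1842e-5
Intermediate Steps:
H(w, o) = 4*w² (H(w, o) = (2*w)² = 4*w²)
1/((-30765 - 1*29192) + H(j, 89)) = 1/((-30765 - 1*29192) + 4*190²) = 1/((-30765 - 29192) + 4*36100) = 1/(-59957 + 144400) = 1/84443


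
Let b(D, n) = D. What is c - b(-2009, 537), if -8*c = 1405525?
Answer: -1389453/8 ≈ -1.7368e+5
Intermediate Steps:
c = -1405525/8 (c = -1/8*1405525 = -1405525/8 ≈ -1.7569e+5)
c - b(-2009, 537) = -1405525/8 - 1*(-2009) = -1405525/8 + 2009 = -1389453/8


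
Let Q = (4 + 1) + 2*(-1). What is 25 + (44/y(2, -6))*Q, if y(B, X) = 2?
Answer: 91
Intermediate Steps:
Q = 3 (Q = 5 - 2 = 3)
25 + (44/y(2, -6))*Q = 25 + (44/2)*3 = 25 + (44*(1/2))*3 = 25 + 22*3 = 25 + 66 = 91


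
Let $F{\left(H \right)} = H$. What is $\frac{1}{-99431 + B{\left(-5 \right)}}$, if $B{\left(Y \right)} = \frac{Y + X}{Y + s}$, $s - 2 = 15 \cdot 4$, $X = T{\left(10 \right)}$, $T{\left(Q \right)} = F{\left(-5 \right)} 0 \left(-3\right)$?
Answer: $- \frac{57}{5667572} \approx -1.0057 \cdot 10^{-5}$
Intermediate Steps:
$T{\left(Q \right)} = 0$ ($T{\left(Q \right)} = \left(-5\right) 0 \left(-3\right) = 0 \left(-3\right) = 0$)
$X = 0$
$s = 62$ ($s = 2 + 15 \cdot 4 = 2 + 60 = 62$)
$B{\left(Y \right)} = \frac{Y}{62 + Y}$ ($B{\left(Y \right)} = \frac{Y + 0}{Y + 62} = \frac{Y}{62 + Y}$)
$\frac{1}{-99431 + B{\left(-5 \right)}} = \frac{1}{-99431 - \frac{5}{62 - 5}} = \frac{1}{-99431 - \frac{5}{57}} = \frac{1}{- \frac{5667572}{57}} = - \frac{57}{5667572}$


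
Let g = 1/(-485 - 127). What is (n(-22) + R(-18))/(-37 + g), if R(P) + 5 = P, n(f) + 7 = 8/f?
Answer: 204408/249095 ≈ 0.82060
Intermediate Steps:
n(f) = -7 + 8/f
R(P) = -5 + P
g = -1/612 (g = 1/(-612) = -1/612 ≈ -0.0016340)
(n(-22) + R(-18))/(-37 + g) = ((-7 + 8/(-22)) + (-5 - 18))/(-37 - 1/612) = ((-7 + 8*(-1/22)) - 23)/(-22645/612) = ((-7 - 4/11) - 23)*(-612/22645) = (-81/11 - 23)*(-612/22645) = -334/11*(-612/22645) = 204408/249095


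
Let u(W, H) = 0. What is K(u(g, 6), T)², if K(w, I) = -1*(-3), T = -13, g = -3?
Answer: 9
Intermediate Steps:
K(w, I) = 3
K(u(g, 6), T)² = 3² = 9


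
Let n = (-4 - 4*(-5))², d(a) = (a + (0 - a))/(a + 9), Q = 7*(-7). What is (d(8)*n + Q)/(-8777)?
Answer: 49/8777 ≈ 0.0055828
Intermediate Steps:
Q = -49
d(a) = 0 (d(a) = (a - a)/(9 + a) = 0/(9 + a) = 0)
n = 256 (n = (-4 + 20)² = 16² = 256)
(d(8)*n + Q)/(-8777) = (0*256 - 49)/(-8777) = (0 - 49)*(-1/8777) = -49*(-1/8777) = 49/8777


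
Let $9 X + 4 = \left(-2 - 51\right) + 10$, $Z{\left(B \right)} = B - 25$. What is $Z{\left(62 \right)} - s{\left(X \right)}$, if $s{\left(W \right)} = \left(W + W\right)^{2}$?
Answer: $- \frac{5839}{81} \approx -72.086$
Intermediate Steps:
$Z{\left(B \right)} = -25 + B$
$X = - \frac{47}{9}$ ($X = - \frac{4}{9} + \frac{\left(-2 - 51\right) + 10}{9} = - \frac{4}{9} + \frac{-53 + 10}{9} = - \frac{4}{9} + \frac{1}{9} \left(-43\right) = - \frac{4}{9} - \frac{43}{9} = - \frac{47}{9} \approx -5.2222$)
$s{\left(W \right)} = 4 W^{2}$ ($s{\left(W \right)} = \left(2 W\right)^{2} = 4 W^{2}$)
$Z{\left(62 \right)} - s{\left(X \right)} = \left(-25 + 62\right) - 4 \left(- \frac{47}{9}\right)^{2} = 37 - 4 \cdot \frac{2209}{81} = 37 - \frac{8836}{81} = - \frac{5839}{81}$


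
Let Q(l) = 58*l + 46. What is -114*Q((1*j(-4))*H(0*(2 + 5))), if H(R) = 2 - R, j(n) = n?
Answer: 47652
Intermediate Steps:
Q(l) = 46 + 58*l
-114*Q((1*j(-4))*H(0*(2 + 5))) = -114*(46 + 58*((1*(-4))*(2 - 0*(2 + 5)))) = -114*(46 + 58*(-4*(2 - 0*7))) = -114*(46 + 58*(-4*(2 - 1*0))) = -114*(46 + 58*(-4*(2 + 0))) = -114*(46 + 58*(-4*2)) = -114*(46 + 58*(-8)) = -114*(46 - 464) = -114*(-418) = 47652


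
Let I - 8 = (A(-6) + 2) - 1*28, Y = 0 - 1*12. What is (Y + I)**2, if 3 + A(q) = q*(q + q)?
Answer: 1521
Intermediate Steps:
A(q) = -3 + 2*q**2 (A(q) = -3 + q*(q + q) = -3 + q*(2*q) = -3 + 2*q**2)
Y = -12 (Y = 0 - 12 = -12)
I = 51 (I = 8 + (((-3 + 2*(-6)**2) + 2) - 1*28) = 8 + (((-3 + 2*36) + 2) - 28) = 8 + (((-3 + 72) + 2) - 28) = 8 + ((69 + 2) - 28) = 8 + (71 - 28) = 8 + 43 = 51)
(Y + I)**2 = (-12 + 51)**2 = 39**2 = 1521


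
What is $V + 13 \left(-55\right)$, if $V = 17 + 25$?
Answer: $-673$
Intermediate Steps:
$V = 42$
$V + 13 \left(-55\right) = 42 + 13 \left(-55\right) = 42 - 715 = -673$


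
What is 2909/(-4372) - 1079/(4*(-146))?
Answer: 754633/638312 ≈ 1.1822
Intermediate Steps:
2909/(-4372) - 1079/(4*(-146)) = 2909*(-1/4372) - 1079/(-584) = -2909/4372 - 1079*(-1/584) = -2909/4372 + 1079/584 = 754633/638312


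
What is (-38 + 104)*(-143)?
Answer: -9438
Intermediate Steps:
(-38 + 104)*(-143) = 66*(-143) = -9438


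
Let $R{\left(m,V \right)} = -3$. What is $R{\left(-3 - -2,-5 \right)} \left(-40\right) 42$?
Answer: $5040$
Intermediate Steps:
$R{\left(-3 - -2,-5 \right)} \left(-40\right) 42 = \left(-3\right) \left(-40\right) 42 = 120 \cdot 42 = 5040$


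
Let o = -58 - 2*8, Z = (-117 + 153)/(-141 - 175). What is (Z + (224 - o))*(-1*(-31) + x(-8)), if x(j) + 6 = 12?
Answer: 870721/79 ≈ 11022.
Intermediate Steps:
Z = -9/79 (Z = 36/(-316) = 36*(-1/316) = -9/79 ≈ -0.11392)
x(j) = 6 (x(j) = -6 + 12 = 6)
o = -74 (o = -58 - 1*16 = -58 - 16 = -74)
(Z + (224 - o))*(-1*(-31) + x(-8)) = (-9/79 + (224 - 1*(-74)))*(-1*(-31) + 6) = (-9/79 + (224 + 74))*(31 + 6) = (-9/79 + 298)*37 = (23533/79)*37 = 870721/79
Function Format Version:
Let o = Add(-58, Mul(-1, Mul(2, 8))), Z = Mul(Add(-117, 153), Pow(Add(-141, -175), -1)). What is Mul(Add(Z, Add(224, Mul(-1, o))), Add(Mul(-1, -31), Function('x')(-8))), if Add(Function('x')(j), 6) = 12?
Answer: Rational(870721, 79) ≈ 11022.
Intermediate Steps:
Z = Rational(-9, 79) (Z = Mul(36, Pow(-316, -1)) = Mul(36, Rational(-1, 316)) = Rational(-9, 79) ≈ -0.11392)
Function('x')(j) = 6 (Function('x')(j) = Add(-6, 12) = 6)
o = -74 (o = Add(-58, Mul(-1, 16)) = Add(-58, -16) = -74)
Mul(Add(Z, Add(224, Mul(-1, o))), Add(Mul(-1, -31), Function('x')(-8))) = Mul(Add(Rational(-9, 79), Add(224, Mul(-1, -74))), Add(Mul(-1, -31), 6)) = Mul(Add(Rational(-9, 79), Add(224, 74)), Add(31, 6)) = Mul(Add(Rational(-9, 79), 298), 37) = Mul(Rational(23533, 79), 37) = Rational(870721, 79)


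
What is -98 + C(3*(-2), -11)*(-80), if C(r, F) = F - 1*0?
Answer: 782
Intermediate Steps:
C(r, F) = F (C(r, F) = F + 0 = F)
-98 + C(3*(-2), -11)*(-80) = -98 - 11*(-80) = -98 + 880 = 782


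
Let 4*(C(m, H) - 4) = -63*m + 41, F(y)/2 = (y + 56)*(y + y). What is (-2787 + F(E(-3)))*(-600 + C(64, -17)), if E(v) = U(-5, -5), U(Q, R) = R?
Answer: 24269625/4 ≈ 6.0674e+6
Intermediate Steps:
E(v) = -5
F(y) = 4*y*(56 + y) (F(y) = 2*((y + 56)*(y + y)) = 2*((56 + y)*(2*y)) = 2*(2*y*(56 + y)) = 4*y*(56 + y))
C(m, H) = 57/4 - 63*m/4 (C(m, H) = 4 + (-63*m + 41)/4 = 4 + (41 - 63*m)/4 = 4 + (41/4 - 63*m/4) = 57/4 - 63*m/4)
(-2787 + F(E(-3)))*(-600 + C(64, -17)) = (-2787 + 4*(-5)*(56 - 5))*(-600 + (57/4 - 63/4*64)) = (-2787 + 4*(-5)*51)*(-600 + (57/4 - 1008)) = (-2787 - 1020)*(-600 - 3975/4) = -3807*(-6375/4) = 24269625/4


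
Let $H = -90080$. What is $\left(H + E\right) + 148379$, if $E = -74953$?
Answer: $-16654$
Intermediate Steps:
$\left(H + E\right) + 148379 = \left(-90080 - 74953\right) + 148379 = -165033 + 148379 = -16654$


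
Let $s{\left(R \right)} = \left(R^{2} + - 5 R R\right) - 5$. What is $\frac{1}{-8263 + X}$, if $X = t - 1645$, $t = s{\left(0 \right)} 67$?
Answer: $- \frac{1}{10243} \approx -9.7628 \cdot 10^{-5}$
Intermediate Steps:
$s{\left(R \right)} = -5 - 4 R^{2}$ ($s{\left(R \right)} = \left(R^{2} - 5 R^{2}\right) - 5 = - 4 R^{2} - 5 = -5 - 4 R^{2}$)
$t = -335$ ($t = \left(-5 - 4 \cdot 0^{2}\right) 67 = \left(-5 - 0\right) 67 = \left(-5 + 0\right) 67 = \left(-5\right) 67 = -335$)
$X = -1980$ ($X = -335 - 1645 = -1980$)
$\frac{1}{-8263 + X} = \frac{1}{-8263 - 1980} = \frac{1}{-10243} = - \frac{1}{10243}$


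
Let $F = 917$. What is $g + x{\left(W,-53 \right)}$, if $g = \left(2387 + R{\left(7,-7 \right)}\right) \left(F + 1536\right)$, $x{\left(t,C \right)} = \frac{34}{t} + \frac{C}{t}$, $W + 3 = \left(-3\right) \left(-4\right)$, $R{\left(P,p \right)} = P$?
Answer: $\frac{52852319}{9} \approx 5.8725 \cdot 10^{6}$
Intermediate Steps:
$W = 9$ ($W = -3 - -12 = -3 + 12 = 9$)
$g = 5872482$ ($g = \left(2387 + 7\right) \left(917 + 1536\right) = 2394 \cdot 2453 = 5872482$)
$g + x{\left(W,-53 \right)} = 5872482 + \frac{34 - 53}{9} = 5872482 + \frac{1}{9} \left(-19\right) = 5872482 - \frac{19}{9} = \frac{52852319}{9}$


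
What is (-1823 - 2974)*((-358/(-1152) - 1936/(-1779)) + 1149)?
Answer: -209436748703/37952 ≈ -5.5185e+6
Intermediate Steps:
(-1823 - 2974)*((-358/(-1152) - 1936/(-1779)) + 1149) = -4797*((-358*(-1/1152) - 1936*(-1/1779)) + 1149) = -4797*((179/576 + 1936/1779) + 1149) = -4797*(477859/341568 + 1149) = -4797*392939491/341568 = -209436748703/37952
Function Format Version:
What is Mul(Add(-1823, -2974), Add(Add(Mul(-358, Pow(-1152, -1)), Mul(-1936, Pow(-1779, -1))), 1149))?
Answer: Rational(-209436748703, 37952) ≈ -5.5185e+6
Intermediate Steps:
Mul(Add(-1823, -2974), Add(Add(Mul(-358, Pow(-1152, -1)), Mul(-1936, Pow(-1779, -1))), 1149)) = Mul(-4797, Add(Add(Mul(-358, Rational(-1, 1152)), Mul(-1936, Rational(-1, 1779))), 1149)) = Mul(-4797, Add(Add(Rational(179, 576), Rational(1936, 1779)), 1149)) = Mul(-4797, Add(Rational(477859, 341568), 1149)) = Mul(-4797, Rational(392939491, 341568)) = Rational(-209436748703, 37952)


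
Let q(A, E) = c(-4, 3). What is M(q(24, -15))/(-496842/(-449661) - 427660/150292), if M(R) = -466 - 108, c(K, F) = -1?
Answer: 3232598240074/9802553783 ≈ 329.77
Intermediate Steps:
q(A, E) = -1
M(R) = -574
M(q(24, -15))/(-496842/(-449661) - 427660/150292) = -574/(-496842/(-449661) - 427660/150292) = -574/(-496842*(-1/449661) - 427660*1/150292) = -574/(165614/149887 - 106915/37573) = -574/(-9802553783/5631704251) = -574*(-5631704251/9802553783) = 3232598240074/9802553783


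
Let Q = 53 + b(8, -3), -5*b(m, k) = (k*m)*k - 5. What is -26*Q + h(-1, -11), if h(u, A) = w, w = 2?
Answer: -5138/5 ≈ -1027.6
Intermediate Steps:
b(m, k) = 1 - m*k²/5 (b(m, k) = -((k*m)*k - 5)/5 = -(m*k² - 5)/5 = -(-5 + m*k²)/5 = 1 - m*k²/5)
h(u, A) = 2
Q = 198/5 (Q = 53 + (1 - ⅕*8*(-3)²) = 53 + (1 - ⅕*8*9) = 53 + (1 - 72/5) = 53 - 67/5 = 198/5 ≈ 39.600)
-26*Q + h(-1, -11) = -26*198/5 + 2 = -5148/5 + 2 = -5138/5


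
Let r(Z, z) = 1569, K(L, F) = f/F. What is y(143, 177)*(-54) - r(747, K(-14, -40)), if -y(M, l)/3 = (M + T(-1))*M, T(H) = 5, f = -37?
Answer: 3426999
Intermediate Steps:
K(L, F) = -37/F
y(M, l) = -3*M*(5 + M) (y(M, l) = -3*(M + 5)*M = -3*(5 + M)*M = -3*M*(5 + M))
y(143, 177)*(-54) - r(747, K(-14, -40)) = -3*143*(5 + 143)*(-54) - 1*1569 = -3*143*148*(-54) - 1569 = -63492*(-54) - 1569 = 3428568 - 1569 = 3426999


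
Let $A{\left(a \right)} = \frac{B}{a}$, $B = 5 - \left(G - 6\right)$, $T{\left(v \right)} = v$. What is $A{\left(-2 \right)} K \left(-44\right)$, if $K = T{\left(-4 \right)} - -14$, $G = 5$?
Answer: $1320$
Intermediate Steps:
$B = 6$ ($B = 5 - \left(5 - 6\right) = 5 - -1 = 5 + 1 = 6$)
$K = 10$ ($K = -4 - -14 = -4 + 14 = 10$)
$A{\left(a \right)} = \frac{6}{a}$
$A{\left(-2 \right)} K \left(-44\right) = \frac{6}{-2} \cdot 10 \left(-44\right) = 6 \left(- \frac{1}{2}\right) 10 \left(-44\right) = \left(-3\right) 10 \left(-44\right) = \left(-30\right) \left(-44\right) = 1320$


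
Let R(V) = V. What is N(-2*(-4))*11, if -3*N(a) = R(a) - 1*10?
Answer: 22/3 ≈ 7.3333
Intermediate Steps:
N(a) = 10/3 - a/3 (N(a) = -(a - 1*10)/3 = -(a - 10)/3 = -(-10 + a)/3 = 10/3 - a/3)
N(-2*(-4))*11 = (10/3 - (-2)*(-4)/3)*11 = (10/3 - ⅓*8)*11 = (10/3 - 8/3)*11 = (⅔)*11 = 22/3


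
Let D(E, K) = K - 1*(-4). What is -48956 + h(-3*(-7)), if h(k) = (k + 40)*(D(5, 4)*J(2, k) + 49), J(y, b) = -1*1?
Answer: -46455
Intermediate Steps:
D(E, K) = 4 + K (D(E, K) = K + 4 = 4 + K)
J(y, b) = -1
h(k) = 1640 + 41*k (h(k) = (k + 40)*((4 + 4)*(-1) + 49) = (40 + k)*(8*(-1) + 49) = (40 + k)*(-8 + 49) = (40 + k)*41 = 1640 + 41*k)
-48956 + h(-3*(-7)) = -48956 + (1640 + 41*(-3*(-7))) = -48956 + (1640 + 41*21) = -48956 + (1640 + 861) = -48956 + 2501 = -46455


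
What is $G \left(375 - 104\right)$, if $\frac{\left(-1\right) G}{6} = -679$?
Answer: $1104054$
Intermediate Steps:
$G = 4074$ ($G = \left(-6\right) \left(-679\right) = 4074$)
$G \left(375 - 104\right) = 4074 \left(375 - 104\right) = 4074 \cdot 271 = 1104054$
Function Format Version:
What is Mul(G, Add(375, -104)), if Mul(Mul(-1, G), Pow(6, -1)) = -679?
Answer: 1104054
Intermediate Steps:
G = 4074 (G = Mul(-6, -679) = 4074)
Mul(G, Add(375, -104)) = Mul(4074, Add(375, -104)) = Mul(4074, 271) = 1104054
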